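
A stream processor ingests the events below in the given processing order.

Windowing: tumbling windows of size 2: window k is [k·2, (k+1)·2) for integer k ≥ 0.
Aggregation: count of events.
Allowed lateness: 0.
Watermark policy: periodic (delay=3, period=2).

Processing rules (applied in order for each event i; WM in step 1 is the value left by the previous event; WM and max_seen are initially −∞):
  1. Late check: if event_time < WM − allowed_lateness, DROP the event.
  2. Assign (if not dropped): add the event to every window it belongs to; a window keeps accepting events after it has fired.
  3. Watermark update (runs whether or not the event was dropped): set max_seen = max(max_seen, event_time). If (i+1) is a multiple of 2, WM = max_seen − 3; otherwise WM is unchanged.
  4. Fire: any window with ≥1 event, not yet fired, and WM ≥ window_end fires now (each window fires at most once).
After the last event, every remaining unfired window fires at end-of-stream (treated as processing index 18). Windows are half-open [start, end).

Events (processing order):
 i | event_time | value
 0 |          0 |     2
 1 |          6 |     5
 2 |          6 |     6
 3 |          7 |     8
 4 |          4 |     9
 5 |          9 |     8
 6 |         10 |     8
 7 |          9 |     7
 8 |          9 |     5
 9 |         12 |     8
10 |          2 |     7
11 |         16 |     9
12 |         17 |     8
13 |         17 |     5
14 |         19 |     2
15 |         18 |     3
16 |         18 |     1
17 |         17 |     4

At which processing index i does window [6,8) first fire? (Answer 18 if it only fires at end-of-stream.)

9

i=0 t=0 v=2: → [0,2); WM=−∞
i=1 t=6 v=5: → [6,8); WM=3; [0,2) fires=1
i=2 t=6 v=6: → [6,8); WM=3
i=3 t=7 v=8: → [6,8); WM=4
i=4 t=4 v=9: → [4,6); WM=4
i=5 t=9 v=8: → [8,10); WM=6; [4,6) fires=1
i=6 t=10 v=8: → [10,12); WM=6
i=7 t=9 v=7: → [8,10); WM=7
i=8 t=9 v=5: → [8,10); WM=7
i=9 t=12 v=8: → [12,14); WM=9; [6,8) fires=3
i=10 t=2 v=7: DROP (t<9-0); WM=9
i=11 t=16 v=9: → [16,18); WM=13; [8,10) fires=3 [10,12) fires=1
i=12 t=17 v=8: → [16,18); WM=13
i=13 t=17 v=5: → [16,18); WM=14; [12,14) fires=1
i=14 t=19 v=2: → [18,20); WM=14
i=15 t=18 v=3: → [18,20); WM=16
i=16 t=18 v=1: → [18,20); WM=16
i=17 t=17 v=4: → [16,18); WM=16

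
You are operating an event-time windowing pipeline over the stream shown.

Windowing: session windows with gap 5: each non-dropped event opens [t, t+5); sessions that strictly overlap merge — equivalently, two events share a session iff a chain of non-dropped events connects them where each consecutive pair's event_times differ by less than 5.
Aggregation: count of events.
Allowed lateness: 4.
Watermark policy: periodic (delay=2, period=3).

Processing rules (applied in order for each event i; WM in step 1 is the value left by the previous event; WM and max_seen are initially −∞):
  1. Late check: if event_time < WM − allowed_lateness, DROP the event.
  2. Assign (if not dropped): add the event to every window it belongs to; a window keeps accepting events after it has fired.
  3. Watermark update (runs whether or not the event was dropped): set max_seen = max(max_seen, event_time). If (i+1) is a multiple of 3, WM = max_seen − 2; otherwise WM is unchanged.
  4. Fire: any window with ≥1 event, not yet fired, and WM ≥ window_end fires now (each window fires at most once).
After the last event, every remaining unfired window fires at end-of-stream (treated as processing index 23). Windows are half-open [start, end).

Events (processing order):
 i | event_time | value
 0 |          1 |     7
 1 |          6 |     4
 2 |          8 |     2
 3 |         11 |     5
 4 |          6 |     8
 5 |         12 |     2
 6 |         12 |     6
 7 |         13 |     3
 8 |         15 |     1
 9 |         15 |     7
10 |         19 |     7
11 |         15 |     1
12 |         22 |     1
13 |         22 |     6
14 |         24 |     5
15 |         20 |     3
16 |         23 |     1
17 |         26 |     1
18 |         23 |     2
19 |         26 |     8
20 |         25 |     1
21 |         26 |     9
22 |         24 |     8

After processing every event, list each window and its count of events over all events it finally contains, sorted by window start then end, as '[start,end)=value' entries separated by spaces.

i=0 t=1 v=7: → [1,6); WM=−∞
i=1 t=6 v=4: → [6,11); WM=−∞
i=2 t=8 v=2: → [6,13); WM=6
i=3 t=11 v=5: → [6,16); WM=6
i=4 t=6 v=8: → [6,16); WM=6
i=5 t=12 v=2: → [6,17); WM=10
i=6 t=12 v=6: → [6,17); WM=10
i=7 t=13 v=3: → [6,18); WM=10
i=8 t=15 v=1: → [6,20); WM=13
i=9 t=15 v=7: → [6,20); WM=13
i=10 t=19 v=7: → [6,24); WM=13
i=11 t=15 v=1: → [6,24); WM=17
i=12 t=22 v=1: → [6,27); WM=17
i=13 t=22 v=6: → [6,27); WM=17
i=14 t=24 v=5: → [6,29); WM=22
i=15 t=20 v=3: → [6,29); WM=22
i=16 t=23 v=1: → [6,29); WM=22
i=17 t=26 v=1: → [6,31); WM=24
i=18 t=23 v=2: → [6,31); WM=24
i=19 t=26 v=8: → [6,31); WM=24
i=20 t=25 v=1: → [6,31); WM=24
i=21 t=26 v=9: → [6,31); WM=24
i=22 t=24 v=8: → [6,31); WM=24

[1,6)=1 [6,31)=22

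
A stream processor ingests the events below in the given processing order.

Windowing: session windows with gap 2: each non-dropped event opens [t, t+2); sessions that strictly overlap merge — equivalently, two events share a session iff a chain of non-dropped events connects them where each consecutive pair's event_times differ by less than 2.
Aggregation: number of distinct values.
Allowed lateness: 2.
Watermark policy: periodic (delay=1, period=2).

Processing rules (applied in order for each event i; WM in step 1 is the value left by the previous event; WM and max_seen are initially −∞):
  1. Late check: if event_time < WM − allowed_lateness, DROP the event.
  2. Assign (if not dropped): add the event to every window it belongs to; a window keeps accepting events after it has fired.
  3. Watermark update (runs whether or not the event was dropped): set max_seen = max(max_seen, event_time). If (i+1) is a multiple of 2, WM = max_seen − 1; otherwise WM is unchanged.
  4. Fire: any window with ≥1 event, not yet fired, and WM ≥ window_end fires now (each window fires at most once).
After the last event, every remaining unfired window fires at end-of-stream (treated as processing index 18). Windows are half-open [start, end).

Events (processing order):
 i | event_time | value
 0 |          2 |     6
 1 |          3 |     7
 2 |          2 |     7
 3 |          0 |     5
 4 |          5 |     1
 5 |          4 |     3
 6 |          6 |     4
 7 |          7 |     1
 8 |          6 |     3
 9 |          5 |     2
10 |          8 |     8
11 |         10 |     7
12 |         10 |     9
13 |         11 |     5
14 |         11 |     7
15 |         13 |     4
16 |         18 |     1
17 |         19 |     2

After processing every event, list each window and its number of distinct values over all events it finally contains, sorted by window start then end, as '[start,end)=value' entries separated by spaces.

[0,2)=1 [2,10)=7 [10,13)=3 [13,15)=1 [18,21)=2

i=0 t=2 v=6: → [2,4); WM=−∞
i=1 t=3 v=7: → [2,5); WM=2
i=2 t=2 v=7: → [2,5); WM=2
i=3 t=0 v=5: → [0,2); WM=2
i=4 t=5 v=1: → [5,7); WM=2
i=5 t=4 v=3: → [2,7); WM=4
i=6 t=6 v=4: → [2,8); WM=4
i=7 t=7 v=1: → [2,9); WM=6
i=8 t=6 v=3: → [2,9); WM=6
i=9 t=5 v=2: → [2,9); WM=6
i=10 t=8 v=8: → [2,10); WM=6
i=11 t=10 v=7: → [10,12); WM=9
i=12 t=10 v=9: → [10,12); WM=9
i=13 t=11 v=5: → [10,13); WM=10
i=14 t=11 v=7: → [10,13); WM=10
i=15 t=13 v=4: → [13,15); WM=12
i=16 t=18 v=1: → [18,20); WM=12
i=17 t=19 v=2: → [18,21); WM=18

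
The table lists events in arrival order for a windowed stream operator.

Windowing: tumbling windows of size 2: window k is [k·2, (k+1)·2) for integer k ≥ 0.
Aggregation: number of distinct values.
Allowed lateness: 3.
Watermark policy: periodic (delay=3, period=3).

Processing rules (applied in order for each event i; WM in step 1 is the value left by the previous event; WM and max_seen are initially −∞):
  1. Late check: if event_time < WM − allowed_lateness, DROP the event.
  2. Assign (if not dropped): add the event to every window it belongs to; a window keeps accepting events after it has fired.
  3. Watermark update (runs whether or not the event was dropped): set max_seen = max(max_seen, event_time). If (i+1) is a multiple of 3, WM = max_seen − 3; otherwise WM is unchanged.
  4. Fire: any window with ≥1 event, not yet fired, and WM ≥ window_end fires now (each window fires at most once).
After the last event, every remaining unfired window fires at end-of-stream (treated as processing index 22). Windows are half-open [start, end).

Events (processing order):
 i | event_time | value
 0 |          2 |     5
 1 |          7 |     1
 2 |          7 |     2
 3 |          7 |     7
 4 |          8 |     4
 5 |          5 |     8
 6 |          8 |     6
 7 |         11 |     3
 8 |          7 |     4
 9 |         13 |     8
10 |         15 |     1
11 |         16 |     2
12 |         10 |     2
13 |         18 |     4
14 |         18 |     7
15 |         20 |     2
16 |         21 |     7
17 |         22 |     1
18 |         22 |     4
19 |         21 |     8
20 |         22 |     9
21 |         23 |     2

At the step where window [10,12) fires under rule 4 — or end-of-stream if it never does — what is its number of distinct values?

i=0 t=2 v=5: → [2,4); WM=−∞
i=1 t=7 v=1: → [6,8); WM=−∞
i=2 t=7 v=2: → [6,8); WM=4; [2,4) fires=1
i=3 t=7 v=7: → [6,8); WM=4
i=4 t=8 v=4: → [8,10); WM=4
i=5 t=5 v=8: → [4,6); WM=5
i=6 t=8 v=6: → [8,10); WM=5
i=7 t=11 v=3: → [10,12); WM=5
i=8 t=7 v=4: → [6,8); WM=8; [4,6) fires=1 [6,8) fires=4
i=9 t=13 v=8: → [12,14); WM=8
i=10 t=15 v=1: → [14,16); WM=8
i=11 t=16 v=2: → [16,18); WM=13; [8,10) fires=2 [10,12) fires=1
i=12 t=10 v=2: → [10,12); WM=13
i=13 t=18 v=4: → [18,20); WM=13
i=14 t=18 v=7: → [18,20); WM=15; [12,14) fires=1
i=15 t=20 v=2: → [20,22); WM=15
i=16 t=21 v=7: → [20,22); WM=15
i=17 t=22 v=1: → [22,24); WM=19; [14,16) fires=1 [16,18) fires=1
i=18 t=22 v=4: → [22,24); WM=19
i=19 t=21 v=8: → [20,22); WM=19
i=20 t=22 v=9: → [22,24); WM=19
i=21 t=23 v=2: → [22,24); WM=19

1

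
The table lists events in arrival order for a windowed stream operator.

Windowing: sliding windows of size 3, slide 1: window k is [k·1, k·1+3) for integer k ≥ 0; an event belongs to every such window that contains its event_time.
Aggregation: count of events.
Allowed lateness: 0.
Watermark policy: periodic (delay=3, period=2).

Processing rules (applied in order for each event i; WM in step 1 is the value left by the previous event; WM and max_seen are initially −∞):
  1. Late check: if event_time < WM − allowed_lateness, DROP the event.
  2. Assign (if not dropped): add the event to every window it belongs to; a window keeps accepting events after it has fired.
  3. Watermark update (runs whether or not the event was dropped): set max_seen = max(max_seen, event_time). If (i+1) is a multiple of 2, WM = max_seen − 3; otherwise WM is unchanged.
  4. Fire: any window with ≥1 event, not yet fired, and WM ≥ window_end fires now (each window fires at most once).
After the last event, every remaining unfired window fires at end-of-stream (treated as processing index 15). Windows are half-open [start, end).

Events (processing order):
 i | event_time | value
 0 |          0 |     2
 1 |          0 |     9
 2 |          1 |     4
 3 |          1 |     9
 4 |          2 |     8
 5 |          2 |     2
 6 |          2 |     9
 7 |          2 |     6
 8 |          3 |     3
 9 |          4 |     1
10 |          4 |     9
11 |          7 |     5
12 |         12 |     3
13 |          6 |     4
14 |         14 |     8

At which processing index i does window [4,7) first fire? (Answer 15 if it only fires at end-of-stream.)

13

i=0 t=0 v=2: → [0,3); WM=−∞
i=1 t=0 v=9: → [0,3); WM=-3
i=2 t=1 v=4: → [1,4),[0,3); WM=-3
i=3 t=1 v=9: → [1,4),[0,3); WM=-2
i=4 t=2 v=8: → [2,5),[1,4),[0,3); WM=-2
i=5 t=2 v=2: → [2,5),[1,4),[0,3); WM=-1
i=6 t=2 v=9: → [2,5),[1,4),[0,3); WM=-1
i=7 t=2 v=6: → [2,5),[1,4),[0,3); WM=-1
i=8 t=3 v=3: → [3,6),[2,5),[1,4); WM=-1
i=9 t=4 v=1: → [4,7),[3,6),[2,5); WM=1
i=10 t=4 v=9: → [4,7),[3,6),[2,5); WM=1
i=11 t=7 v=5: → [7,10),[6,9),[5,8); WM=4; [0,3) fires=8 [1,4) fires=7
i=12 t=12 v=3: → [12,15),[11,14),[10,13); WM=4
i=13 t=6 v=4: → [6,9),[5,8),[4,7); WM=9; [2,5) fires=7 [3,6) fires=3 [4,7) fires=3 [5,8) fires=2 [6,9) fires=2
i=14 t=14 v=8: → [14,17),[13,16),[12,15); WM=9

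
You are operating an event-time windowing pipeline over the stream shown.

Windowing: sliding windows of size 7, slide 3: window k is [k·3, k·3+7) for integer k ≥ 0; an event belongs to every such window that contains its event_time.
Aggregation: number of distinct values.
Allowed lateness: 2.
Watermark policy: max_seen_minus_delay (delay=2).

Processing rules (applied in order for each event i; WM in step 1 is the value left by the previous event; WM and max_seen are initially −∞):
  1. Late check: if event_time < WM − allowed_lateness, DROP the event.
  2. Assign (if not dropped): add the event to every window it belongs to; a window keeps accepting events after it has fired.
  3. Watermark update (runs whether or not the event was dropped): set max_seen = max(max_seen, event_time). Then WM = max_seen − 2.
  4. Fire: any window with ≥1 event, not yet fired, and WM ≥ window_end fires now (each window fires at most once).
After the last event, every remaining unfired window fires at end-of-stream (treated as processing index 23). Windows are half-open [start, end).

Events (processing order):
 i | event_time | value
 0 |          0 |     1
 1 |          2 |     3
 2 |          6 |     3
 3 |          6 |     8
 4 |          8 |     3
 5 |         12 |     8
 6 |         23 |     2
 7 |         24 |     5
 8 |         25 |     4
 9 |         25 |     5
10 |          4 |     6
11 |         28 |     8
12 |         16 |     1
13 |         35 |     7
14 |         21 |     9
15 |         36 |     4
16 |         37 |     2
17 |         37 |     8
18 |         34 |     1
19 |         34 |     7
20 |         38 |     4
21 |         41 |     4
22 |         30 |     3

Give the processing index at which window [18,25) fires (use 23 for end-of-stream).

i=0 t=0 v=1: → [0,7); WM=-2
i=1 t=2 v=3: → [0,7); WM=0
i=2 t=6 v=3: → [6,13),[3,10),[0,7); WM=4
i=3 t=6 v=8: → [6,13),[3,10),[0,7); WM=4
i=4 t=8 v=3: → [6,13),[3,10); WM=6
i=5 t=12 v=8: → [12,19),[9,16),[6,13); WM=10; [0,7) fires=3 [3,10) fires=2
i=6 t=23 v=2: → [21,28),[18,25); WM=21; [6,13) fires=2 [9,16) fires=1 [12,19) fires=1
i=7 t=24 v=5: → [24,31),[21,28),[18,25); WM=22
i=8 t=25 v=4: → [24,31),[21,28); WM=23
i=9 t=25 v=5: → [24,31),[21,28); WM=23
i=10 t=4 v=6: DROP (t<23-2); WM=23
i=11 t=28 v=8: → [27,34),[24,31); WM=26; [18,25) fires=2
i=12 t=16 v=1: DROP (t<26-2); WM=26
i=13 t=35 v=7: → [33,40),[30,37); WM=33; [21,28) fires=3 [24,31) fires=3
i=14 t=21 v=9: DROP (t<33-2); WM=33
i=15 t=36 v=4: → [36,43),[33,40),[30,37); WM=34; [27,34) fires=1
i=16 t=37 v=2: → [36,43),[33,40); WM=35
i=17 t=37 v=8: → [36,43),[33,40); WM=35
i=18 t=34 v=1: → [33,40),[30,37); WM=35
i=19 t=34 v=7: → [33,40),[30,37); WM=35
i=20 t=38 v=4: → [36,43),[33,40); WM=36
i=21 t=41 v=4: → [39,46),[36,43); WM=39; [30,37) fires=3
i=22 t=30 v=3: DROP (t<39-2); WM=39

11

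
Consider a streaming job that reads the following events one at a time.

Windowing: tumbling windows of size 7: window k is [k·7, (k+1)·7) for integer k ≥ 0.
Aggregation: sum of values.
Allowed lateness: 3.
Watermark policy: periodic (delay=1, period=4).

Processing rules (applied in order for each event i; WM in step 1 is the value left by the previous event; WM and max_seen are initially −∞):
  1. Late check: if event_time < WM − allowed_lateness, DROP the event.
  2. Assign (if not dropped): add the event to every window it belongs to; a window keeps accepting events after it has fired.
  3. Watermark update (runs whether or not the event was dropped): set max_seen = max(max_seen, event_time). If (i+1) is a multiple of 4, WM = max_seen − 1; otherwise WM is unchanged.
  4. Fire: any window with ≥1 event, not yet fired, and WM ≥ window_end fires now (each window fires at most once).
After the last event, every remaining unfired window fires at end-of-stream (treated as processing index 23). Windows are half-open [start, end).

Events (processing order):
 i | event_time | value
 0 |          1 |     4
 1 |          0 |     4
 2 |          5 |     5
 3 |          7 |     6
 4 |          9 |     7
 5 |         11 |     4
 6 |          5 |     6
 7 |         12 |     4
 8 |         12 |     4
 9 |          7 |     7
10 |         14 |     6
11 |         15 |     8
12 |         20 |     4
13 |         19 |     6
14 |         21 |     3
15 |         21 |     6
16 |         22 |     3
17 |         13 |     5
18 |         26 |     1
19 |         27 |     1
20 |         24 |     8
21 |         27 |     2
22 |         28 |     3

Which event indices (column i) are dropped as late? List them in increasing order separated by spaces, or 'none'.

9 17

i=0 t=1 v=4: → [0,7); WM=−∞
i=1 t=0 v=4: → [0,7); WM=−∞
i=2 t=5 v=5: → [0,7); WM=−∞
i=3 t=7 v=6: → [7,14); WM=6
i=4 t=9 v=7: → [7,14); WM=6
i=5 t=11 v=4: → [7,14); WM=6
i=6 t=5 v=6: → [0,7); WM=6
i=7 t=12 v=4: → [7,14); WM=11; [0,7) fires=19
i=8 t=12 v=4: → [7,14); WM=11
i=9 t=7 v=7: DROP (t<11-3); WM=11
i=10 t=14 v=6: → [14,21); WM=11
i=11 t=15 v=8: → [14,21); WM=14; [7,14) fires=25
i=12 t=20 v=4: → [14,21); WM=14
i=13 t=19 v=6: → [14,21); WM=14
i=14 t=21 v=3: → [21,28); WM=14
i=15 t=21 v=6: → [21,28); WM=20
i=16 t=22 v=3: → [21,28); WM=20
i=17 t=13 v=5: DROP (t<20-3); WM=20
i=18 t=26 v=1: → [21,28); WM=20
i=19 t=27 v=1: → [21,28); WM=26; [14,21) fires=24
i=20 t=24 v=8: → [21,28); WM=26
i=21 t=27 v=2: → [21,28); WM=26
i=22 t=28 v=3: → [28,35); WM=26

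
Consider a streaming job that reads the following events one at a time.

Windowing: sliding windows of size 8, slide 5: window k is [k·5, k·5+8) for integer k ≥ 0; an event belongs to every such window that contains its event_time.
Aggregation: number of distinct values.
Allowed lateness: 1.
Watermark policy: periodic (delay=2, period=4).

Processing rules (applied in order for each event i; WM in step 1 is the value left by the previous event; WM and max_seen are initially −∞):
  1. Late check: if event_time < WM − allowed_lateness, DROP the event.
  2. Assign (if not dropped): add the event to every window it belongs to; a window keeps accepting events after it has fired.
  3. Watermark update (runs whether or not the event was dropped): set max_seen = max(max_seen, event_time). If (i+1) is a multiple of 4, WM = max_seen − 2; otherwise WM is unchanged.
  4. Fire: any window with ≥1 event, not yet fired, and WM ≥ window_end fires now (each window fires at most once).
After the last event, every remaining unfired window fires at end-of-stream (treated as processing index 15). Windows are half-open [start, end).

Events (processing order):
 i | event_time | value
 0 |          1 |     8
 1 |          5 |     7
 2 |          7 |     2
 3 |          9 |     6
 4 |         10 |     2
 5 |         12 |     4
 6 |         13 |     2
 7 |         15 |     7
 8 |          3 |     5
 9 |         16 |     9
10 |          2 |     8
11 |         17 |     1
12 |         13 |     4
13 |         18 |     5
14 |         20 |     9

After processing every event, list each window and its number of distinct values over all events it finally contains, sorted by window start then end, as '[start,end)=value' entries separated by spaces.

[0,8)=3 [5,13)=4 [10,18)=5 [15,23)=4 [20,28)=1

i=0 t=1 v=8: → [0,8); WM=−∞
i=1 t=5 v=7: → [5,13),[0,8); WM=−∞
i=2 t=7 v=2: → [5,13),[0,8); WM=−∞
i=3 t=9 v=6: → [5,13); WM=7
i=4 t=10 v=2: → [10,18),[5,13); WM=7
i=5 t=12 v=4: → [10,18),[5,13); WM=7
i=6 t=13 v=2: → [10,18); WM=7
i=7 t=15 v=7: → [15,23),[10,18); WM=13; [0,8) fires=3 [5,13) fires=4
i=8 t=3 v=5: DROP (t<13-1); WM=13
i=9 t=16 v=9: → [15,23),[10,18); WM=13
i=10 t=2 v=8: DROP (t<13-1); WM=13
i=11 t=17 v=1: → [15,23),[10,18); WM=15
i=12 t=13 v=4: DROP (t<15-1); WM=15
i=13 t=18 v=5: → [15,23); WM=15
i=14 t=20 v=9: → [20,28),[15,23); WM=15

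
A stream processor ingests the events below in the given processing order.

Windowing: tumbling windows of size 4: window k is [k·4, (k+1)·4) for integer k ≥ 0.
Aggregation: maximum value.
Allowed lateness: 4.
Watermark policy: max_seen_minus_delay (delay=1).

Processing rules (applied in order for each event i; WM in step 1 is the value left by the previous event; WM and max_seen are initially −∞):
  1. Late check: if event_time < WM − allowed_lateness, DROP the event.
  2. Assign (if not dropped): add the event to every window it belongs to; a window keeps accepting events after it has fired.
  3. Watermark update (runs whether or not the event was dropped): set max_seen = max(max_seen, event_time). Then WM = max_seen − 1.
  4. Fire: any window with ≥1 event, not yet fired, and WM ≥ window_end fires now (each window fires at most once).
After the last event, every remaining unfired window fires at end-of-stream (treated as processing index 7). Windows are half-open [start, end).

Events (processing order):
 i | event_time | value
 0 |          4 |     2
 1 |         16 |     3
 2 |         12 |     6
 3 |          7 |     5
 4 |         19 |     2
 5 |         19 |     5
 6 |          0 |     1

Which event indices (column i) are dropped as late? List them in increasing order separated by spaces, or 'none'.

3 6

i=0 t=4 v=2: → [4,8); WM=3
i=1 t=16 v=3: → [16,20); WM=15; [4,8) fires=2
i=2 t=12 v=6: → [12,16); WM=15
i=3 t=7 v=5: DROP (t<15-4); WM=15
i=4 t=19 v=2: → [16,20); WM=18; [12,16) fires=6
i=5 t=19 v=5: → [16,20); WM=18
i=6 t=0 v=1: DROP (t<18-4); WM=18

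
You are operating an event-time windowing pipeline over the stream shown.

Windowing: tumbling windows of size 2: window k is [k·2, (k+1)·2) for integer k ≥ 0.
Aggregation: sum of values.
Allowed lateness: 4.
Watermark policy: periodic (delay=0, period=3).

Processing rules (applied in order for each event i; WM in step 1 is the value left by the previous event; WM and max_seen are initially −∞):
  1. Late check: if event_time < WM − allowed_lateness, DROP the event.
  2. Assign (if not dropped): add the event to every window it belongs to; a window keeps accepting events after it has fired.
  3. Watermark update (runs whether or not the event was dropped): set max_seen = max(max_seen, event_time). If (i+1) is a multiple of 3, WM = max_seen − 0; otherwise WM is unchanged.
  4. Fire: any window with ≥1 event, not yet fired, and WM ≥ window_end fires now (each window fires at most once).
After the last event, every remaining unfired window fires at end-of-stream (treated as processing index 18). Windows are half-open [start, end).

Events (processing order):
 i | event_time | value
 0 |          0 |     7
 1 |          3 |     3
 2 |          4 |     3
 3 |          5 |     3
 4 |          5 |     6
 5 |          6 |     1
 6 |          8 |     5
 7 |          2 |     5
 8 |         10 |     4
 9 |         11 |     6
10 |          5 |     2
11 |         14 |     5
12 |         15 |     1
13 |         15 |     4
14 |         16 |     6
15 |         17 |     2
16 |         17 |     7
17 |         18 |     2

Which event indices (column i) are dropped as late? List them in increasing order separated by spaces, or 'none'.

10

i=0 t=0 v=7: → [0,2); WM=−∞
i=1 t=3 v=3: → [2,4); WM=−∞
i=2 t=4 v=3: → [4,6); WM=4; [0,2) fires=7 [2,4) fires=3
i=3 t=5 v=3: → [4,6); WM=4
i=4 t=5 v=6: → [4,6); WM=4
i=5 t=6 v=1: → [6,8); WM=6; [4,6) fires=12
i=6 t=8 v=5: → [8,10); WM=6
i=7 t=2 v=5: → [2,4); WM=6
i=8 t=10 v=4: → [10,12); WM=10; [6,8) fires=1 [8,10) fires=5
i=9 t=11 v=6: → [10,12); WM=10
i=10 t=5 v=2: DROP (t<10-4); WM=10
i=11 t=14 v=5: → [14,16); WM=14; [10,12) fires=10
i=12 t=15 v=1: → [14,16); WM=14
i=13 t=15 v=4: → [14,16); WM=14
i=14 t=16 v=6: → [16,18); WM=16; [14,16) fires=10
i=15 t=17 v=2: → [16,18); WM=16
i=16 t=17 v=7: → [16,18); WM=16
i=17 t=18 v=2: → [18,20); WM=18; [16,18) fires=15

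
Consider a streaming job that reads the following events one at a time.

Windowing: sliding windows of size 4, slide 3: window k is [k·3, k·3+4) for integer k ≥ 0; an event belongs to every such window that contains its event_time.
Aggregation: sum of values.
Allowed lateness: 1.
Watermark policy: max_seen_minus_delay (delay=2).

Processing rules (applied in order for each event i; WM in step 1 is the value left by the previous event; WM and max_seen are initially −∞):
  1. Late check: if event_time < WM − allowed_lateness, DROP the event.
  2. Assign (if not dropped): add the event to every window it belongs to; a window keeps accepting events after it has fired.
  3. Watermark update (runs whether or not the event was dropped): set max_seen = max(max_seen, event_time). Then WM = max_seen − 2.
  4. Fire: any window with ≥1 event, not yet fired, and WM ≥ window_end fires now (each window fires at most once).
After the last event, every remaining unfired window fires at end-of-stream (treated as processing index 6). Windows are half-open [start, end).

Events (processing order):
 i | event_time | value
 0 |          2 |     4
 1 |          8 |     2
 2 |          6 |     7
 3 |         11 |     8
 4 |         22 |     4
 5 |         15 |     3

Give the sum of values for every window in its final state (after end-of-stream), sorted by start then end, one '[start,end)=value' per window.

i=0 t=2 v=4: → [0,4); WM=0
i=1 t=8 v=2: → [6,10); WM=6; [0,4) fires=4
i=2 t=6 v=7: → [6,10),[3,7); WM=6
i=3 t=11 v=8: → [9,13); WM=9; [3,7) fires=7
i=4 t=22 v=4: → [21,25); WM=20; [6,10) fires=9 [9,13) fires=8
i=5 t=15 v=3: DROP (t<20-1); WM=20

[0,4)=4 [3,7)=7 [6,10)=9 [9,13)=8 [21,25)=4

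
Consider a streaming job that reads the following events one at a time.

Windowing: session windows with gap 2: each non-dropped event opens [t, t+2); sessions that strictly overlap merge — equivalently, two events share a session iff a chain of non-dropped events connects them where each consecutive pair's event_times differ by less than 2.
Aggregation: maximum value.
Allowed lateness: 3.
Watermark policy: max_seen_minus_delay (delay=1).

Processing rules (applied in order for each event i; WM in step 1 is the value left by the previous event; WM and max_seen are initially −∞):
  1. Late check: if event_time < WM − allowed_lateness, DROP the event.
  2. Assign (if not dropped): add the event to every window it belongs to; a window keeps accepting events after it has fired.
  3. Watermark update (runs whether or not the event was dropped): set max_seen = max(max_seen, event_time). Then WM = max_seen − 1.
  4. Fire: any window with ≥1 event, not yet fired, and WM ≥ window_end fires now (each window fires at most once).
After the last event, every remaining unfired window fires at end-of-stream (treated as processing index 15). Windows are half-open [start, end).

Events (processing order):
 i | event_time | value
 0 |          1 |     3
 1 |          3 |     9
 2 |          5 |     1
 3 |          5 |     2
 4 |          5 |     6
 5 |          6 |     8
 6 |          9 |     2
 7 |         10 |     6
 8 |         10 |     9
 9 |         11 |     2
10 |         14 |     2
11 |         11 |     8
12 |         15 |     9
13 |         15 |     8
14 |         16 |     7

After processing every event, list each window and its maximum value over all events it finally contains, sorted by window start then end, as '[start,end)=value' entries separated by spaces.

i=0 t=1 v=3: → [1,3); WM=0
i=1 t=3 v=9: → [3,5); WM=2
i=2 t=5 v=1: → [5,7); WM=4
i=3 t=5 v=2: → [5,7); WM=4
i=4 t=5 v=6: → [5,7); WM=4
i=5 t=6 v=8: → [5,8); WM=5
i=6 t=9 v=2: → [9,11); WM=8
i=7 t=10 v=6: → [9,12); WM=9
i=8 t=10 v=9: → [9,12); WM=9
i=9 t=11 v=2: → [9,13); WM=10
i=10 t=14 v=2: → [14,16); WM=13
i=11 t=11 v=8: → [9,13); WM=13
i=12 t=15 v=9: → [14,17); WM=14
i=13 t=15 v=8: → [14,17); WM=14
i=14 t=16 v=7: → [14,18); WM=15

[1,3)=3 [3,5)=9 [5,8)=8 [9,13)=9 [14,18)=9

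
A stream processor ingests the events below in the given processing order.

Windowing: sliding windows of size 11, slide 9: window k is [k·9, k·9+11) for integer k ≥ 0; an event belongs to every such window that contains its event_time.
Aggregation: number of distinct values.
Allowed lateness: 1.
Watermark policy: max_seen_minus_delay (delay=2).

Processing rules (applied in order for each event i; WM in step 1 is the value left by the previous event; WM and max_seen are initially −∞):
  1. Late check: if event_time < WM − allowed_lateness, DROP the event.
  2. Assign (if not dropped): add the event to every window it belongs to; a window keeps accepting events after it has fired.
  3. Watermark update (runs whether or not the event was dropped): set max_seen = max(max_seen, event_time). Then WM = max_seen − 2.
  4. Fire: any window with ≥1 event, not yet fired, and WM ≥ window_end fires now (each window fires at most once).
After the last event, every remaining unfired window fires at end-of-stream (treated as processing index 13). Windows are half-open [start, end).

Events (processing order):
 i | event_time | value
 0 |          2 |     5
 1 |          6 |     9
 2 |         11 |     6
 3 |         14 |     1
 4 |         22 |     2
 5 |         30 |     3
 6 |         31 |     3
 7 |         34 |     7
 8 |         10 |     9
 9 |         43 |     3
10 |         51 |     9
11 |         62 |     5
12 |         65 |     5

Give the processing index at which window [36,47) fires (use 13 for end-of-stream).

i=0 t=2 v=5: → [0,11); WM=0
i=1 t=6 v=9: → [0,11); WM=4
i=2 t=11 v=6: → [9,20); WM=9
i=3 t=14 v=1: → [9,20); WM=12; [0,11) fires=2
i=4 t=22 v=2: → [18,29); WM=20; [9,20) fires=2
i=5 t=30 v=3: → [27,38); WM=28
i=6 t=31 v=3: → [27,38); WM=29; [18,29) fires=1
i=7 t=34 v=7: → [27,38); WM=32
i=8 t=10 v=9: DROP (t<32-1); WM=32
i=9 t=43 v=3: → [36,47); WM=41; [27,38) fires=2
i=10 t=51 v=9: → [45,56); WM=49; [36,47) fires=1
i=11 t=62 v=5: → [54,65); WM=60; [45,56) fires=1
i=12 t=65 v=5: → [63,74); WM=63

10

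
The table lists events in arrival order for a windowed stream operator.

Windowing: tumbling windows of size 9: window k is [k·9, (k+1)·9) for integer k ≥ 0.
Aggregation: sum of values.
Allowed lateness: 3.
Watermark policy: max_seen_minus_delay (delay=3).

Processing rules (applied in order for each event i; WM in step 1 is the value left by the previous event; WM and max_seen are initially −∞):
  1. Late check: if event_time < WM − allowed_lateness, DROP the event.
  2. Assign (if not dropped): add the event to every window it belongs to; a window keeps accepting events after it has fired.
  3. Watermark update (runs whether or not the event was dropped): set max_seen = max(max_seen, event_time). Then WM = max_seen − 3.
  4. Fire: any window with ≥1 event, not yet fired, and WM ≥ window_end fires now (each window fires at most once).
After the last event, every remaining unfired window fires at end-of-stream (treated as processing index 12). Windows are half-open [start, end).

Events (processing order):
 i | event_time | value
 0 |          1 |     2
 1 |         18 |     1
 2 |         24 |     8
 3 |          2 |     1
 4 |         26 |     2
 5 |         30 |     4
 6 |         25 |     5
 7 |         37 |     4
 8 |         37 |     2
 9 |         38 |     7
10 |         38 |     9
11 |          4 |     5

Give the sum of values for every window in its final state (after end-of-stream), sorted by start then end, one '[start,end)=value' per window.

i=0 t=1 v=2: → [0,9); WM=-2
i=1 t=18 v=1: → [18,27); WM=15; [0,9) fires=2
i=2 t=24 v=8: → [18,27); WM=21
i=3 t=2 v=1: DROP (t<21-3); WM=21
i=4 t=26 v=2: → [18,27); WM=23
i=5 t=30 v=4: → [27,36); WM=27; [18,27) fires=11
i=6 t=25 v=5: → [18,27); WM=27
i=7 t=37 v=4: → [36,45); WM=34
i=8 t=37 v=2: → [36,45); WM=34
i=9 t=38 v=7: → [36,45); WM=35
i=10 t=38 v=9: → [36,45); WM=35
i=11 t=4 v=5: DROP (t<35-3); WM=35

[0,9)=2 [18,27)=16 [27,36)=4 [36,45)=22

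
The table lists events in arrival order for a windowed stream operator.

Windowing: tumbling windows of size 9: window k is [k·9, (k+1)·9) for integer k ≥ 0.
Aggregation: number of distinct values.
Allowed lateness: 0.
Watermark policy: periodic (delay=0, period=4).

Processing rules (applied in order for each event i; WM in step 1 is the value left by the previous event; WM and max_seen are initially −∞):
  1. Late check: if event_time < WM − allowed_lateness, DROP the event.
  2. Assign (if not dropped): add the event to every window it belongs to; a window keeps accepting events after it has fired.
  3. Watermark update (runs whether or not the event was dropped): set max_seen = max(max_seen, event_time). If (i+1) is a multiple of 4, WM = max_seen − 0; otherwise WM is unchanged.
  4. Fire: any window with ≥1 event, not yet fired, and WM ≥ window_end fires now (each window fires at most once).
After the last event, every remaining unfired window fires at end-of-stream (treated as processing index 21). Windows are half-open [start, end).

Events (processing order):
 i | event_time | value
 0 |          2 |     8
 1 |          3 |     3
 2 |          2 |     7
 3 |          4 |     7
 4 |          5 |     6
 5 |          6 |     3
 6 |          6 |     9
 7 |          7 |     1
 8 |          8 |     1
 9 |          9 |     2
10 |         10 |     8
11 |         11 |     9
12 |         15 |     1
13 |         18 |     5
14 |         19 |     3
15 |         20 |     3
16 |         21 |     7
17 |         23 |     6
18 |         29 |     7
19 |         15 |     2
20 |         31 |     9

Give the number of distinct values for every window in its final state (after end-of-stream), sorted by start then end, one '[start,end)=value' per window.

[0,9)=6 [9,18)=4 [18,27)=4 [27,36)=2

i=0 t=2 v=8: → [0,9); WM=−∞
i=1 t=3 v=3: → [0,9); WM=−∞
i=2 t=2 v=7: → [0,9); WM=−∞
i=3 t=4 v=7: → [0,9); WM=4
i=4 t=5 v=6: → [0,9); WM=4
i=5 t=6 v=3: → [0,9); WM=4
i=6 t=6 v=9: → [0,9); WM=4
i=7 t=7 v=1: → [0,9); WM=7
i=8 t=8 v=1: → [0,9); WM=7
i=9 t=9 v=2: → [9,18); WM=7
i=10 t=10 v=8: → [9,18); WM=7
i=11 t=11 v=9: → [9,18); WM=11; [0,9) fires=6
i=12 t=15 v=1: → [9,18); WM=11
i=13 t=18 v=5: → [18,27); WM=11
i=14 t=19 v=3: → [18,27); WM=11
i=15 t=20 v=3: → [18,27); WM=20; [9,18) fires=4
i=16 t=21 v=7: → [18,27); WM=20
i=17 t=23 v=6: → [18,27); WM=20
i=18 t=29 v=7: → [27,36); WM=20
i=19 t=15 v=2: DROP (t<20-0); WM=29; [18,27) fires=4
i=20 t=31 v=9: → [27,36); WM=29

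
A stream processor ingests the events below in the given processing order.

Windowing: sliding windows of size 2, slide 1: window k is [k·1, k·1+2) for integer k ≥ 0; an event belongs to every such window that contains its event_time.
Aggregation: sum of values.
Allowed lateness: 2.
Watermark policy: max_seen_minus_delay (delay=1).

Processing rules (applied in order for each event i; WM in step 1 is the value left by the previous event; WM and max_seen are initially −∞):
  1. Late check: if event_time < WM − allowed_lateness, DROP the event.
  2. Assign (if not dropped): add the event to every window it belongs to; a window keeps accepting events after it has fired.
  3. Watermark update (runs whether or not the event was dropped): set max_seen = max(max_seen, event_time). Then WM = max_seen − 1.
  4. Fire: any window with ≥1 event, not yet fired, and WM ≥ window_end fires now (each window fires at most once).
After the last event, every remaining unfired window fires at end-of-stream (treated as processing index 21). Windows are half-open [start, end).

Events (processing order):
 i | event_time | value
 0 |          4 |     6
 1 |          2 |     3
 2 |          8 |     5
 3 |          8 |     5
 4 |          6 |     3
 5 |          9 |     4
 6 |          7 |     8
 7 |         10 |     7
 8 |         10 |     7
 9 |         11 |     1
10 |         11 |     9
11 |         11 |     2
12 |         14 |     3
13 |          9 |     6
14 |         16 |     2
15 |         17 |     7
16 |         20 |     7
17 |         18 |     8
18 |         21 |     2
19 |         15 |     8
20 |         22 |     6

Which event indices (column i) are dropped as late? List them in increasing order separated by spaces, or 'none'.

13 19

i=0 t=4 v=6: → [4,6),[3,5); WM=3
i=1 t=2 v=3: → [2,4),[1,3); WM=3; [1,3) fires=3
i=2 t=8 v=5: → [8,10),[7,9); WM=7; [2,4) fires=3 [3,5) fires=6 [4,6) fires=6
i=3 t=8 v=5: → [8,10),[7,9); WM=7
i=4 t=6 v=3: → [6,8),[5,7); WM=7; [5,7) fires=3
i=5 t=9 v=4: → [9,11),[8,10); WM=8; [6,8) fires=3
i=6 t=7 v=8: → [7,9),[6,8); WM=8
i=7 t=10 v=7: → [10,12),[9,11); WM=9; [7,9) fires=18
i=8 t=10 v=7: → [10,12),[9,11); WM=9
i=9 t=11 v=1: → [11,13),[10,12); WM=10; [8,10) fires=14
i=10 t=11 v=9: → [11,13),[10,12); WM=10
i=11 t=11 v=2: → [11,13),[10,12); WM=10
i=12 t=14 v=3: → [14,16),[13,15); WM=13; [9,11) fires=18 [10,12) fires=26 [11,13) fires=12
i=13 t=9 v=6: DROP (t<13-2); WM=13
i=14 t=16 v=2: → [16,18),[15,17); WM=15; [13,15) fires=3
i=15 t=17 v=7: → [17,19),[16,18); WM=16; [14,16) fires=3
i=16 t=20 v=7: → [20,22),[19,21); WM=19; [15,17) fires=2 [16,18) fires=9 [17,19) fires=7
i=17 t=18 v=8: → [18,20),[17,19); WM=19
i=18 t=21 v=2: → [21,23),[20,22); WM=20; [18,20) fires=8
i=19 t=15 v=8: DROP (t<20-2); WM=20
i=20 t=22 v=6: → [22,24),[21,23); WM=21; [19,21) fires=7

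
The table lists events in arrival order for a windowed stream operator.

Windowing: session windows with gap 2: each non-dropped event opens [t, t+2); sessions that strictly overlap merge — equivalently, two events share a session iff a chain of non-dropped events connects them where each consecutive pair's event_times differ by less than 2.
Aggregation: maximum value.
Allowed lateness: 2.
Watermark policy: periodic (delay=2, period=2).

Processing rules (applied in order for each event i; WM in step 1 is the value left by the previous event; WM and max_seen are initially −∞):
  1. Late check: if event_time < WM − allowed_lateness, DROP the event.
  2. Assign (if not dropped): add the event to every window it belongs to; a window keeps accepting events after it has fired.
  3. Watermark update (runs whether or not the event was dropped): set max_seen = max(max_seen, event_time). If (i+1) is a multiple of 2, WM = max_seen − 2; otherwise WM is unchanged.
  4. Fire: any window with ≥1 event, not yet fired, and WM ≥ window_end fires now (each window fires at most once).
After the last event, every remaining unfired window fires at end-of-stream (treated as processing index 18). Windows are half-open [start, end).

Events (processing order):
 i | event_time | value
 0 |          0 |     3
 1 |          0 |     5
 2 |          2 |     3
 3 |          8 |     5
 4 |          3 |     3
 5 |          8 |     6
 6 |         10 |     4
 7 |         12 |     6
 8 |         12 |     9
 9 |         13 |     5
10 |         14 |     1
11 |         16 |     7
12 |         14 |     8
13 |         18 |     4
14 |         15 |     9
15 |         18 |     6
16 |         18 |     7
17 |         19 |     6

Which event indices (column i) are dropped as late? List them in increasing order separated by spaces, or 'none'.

4

i=0 t=0 v=3: → [0,2); WM=−∞
i=1 t=0 v=5: → [0,2); WM=-2
i=2 t=2 v=3: → [2,4); WM=-2
i=3 t=8 v=5: → [8,10); WM=6
i=4 t=3 v=3: DROP (t<6-2); WM=6
i=5 t=8 v=6: → [8,10); WM=6
i=6 t=10 v=4: → [10,12); WM=6
i=7 t=12 v=6: → [12,14); WM=10
i=8 t=12 v=9: → [12,14); WM=10
i=9 t=13 v=5: → [12,15); WM=11
i=10 t=14 v=1: → [12,16); WM=11
i=11 t=16 v=7: → [16,18); WM=14
i=12 t=14 v=8: → [12,16); WM=14
i=13 t=18 v=4: → [18,20); WM=16
i=14 t=15 v=9: → [12,18); WM=16
i=15 t=18 v=6: → [18,20); WM=16
i=16 t=18 v=7: → [18,20); WM=16
i=17 t=19 v=6: → [18,21); WM=17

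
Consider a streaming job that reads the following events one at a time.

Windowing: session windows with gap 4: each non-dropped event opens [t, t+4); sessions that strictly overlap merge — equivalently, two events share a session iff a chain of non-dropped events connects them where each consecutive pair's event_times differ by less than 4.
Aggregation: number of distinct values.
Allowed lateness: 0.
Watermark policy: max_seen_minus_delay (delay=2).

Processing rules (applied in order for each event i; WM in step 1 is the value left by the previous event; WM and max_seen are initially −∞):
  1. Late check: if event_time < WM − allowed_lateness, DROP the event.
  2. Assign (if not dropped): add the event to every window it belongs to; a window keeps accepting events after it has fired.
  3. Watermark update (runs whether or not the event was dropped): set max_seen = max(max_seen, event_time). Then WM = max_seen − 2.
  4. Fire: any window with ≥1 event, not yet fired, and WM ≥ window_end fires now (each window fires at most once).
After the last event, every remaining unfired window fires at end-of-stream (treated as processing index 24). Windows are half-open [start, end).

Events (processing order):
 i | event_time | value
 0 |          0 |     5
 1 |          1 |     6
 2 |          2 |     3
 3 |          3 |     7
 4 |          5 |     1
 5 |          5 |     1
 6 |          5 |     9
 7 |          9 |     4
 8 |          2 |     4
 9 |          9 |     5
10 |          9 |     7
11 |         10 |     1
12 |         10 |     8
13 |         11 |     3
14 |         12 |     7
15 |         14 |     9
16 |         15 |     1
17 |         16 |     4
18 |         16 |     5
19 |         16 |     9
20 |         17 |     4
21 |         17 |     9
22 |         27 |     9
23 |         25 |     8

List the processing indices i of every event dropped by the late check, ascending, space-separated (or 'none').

8

i=0 t=0 v=5: → [0,4); WM=-2
i=1 t=1 v=6: → [0,5); WM=-1
i=2 t=2 v=3: → [0,6); WM=0
i=3 t=3 v=7: → [0,7); WM=1
i=4 t=5 v=1: → [0,9); WM=3
i=5 t=5 v=1: → [0,9); WM=3
i=6 t=5 v=9: → [0,9); WM=3
i=7 t=9 v=4: → [9,13); WM=7
i=8 t=2 v=4: DROP (t<7-0); WM=7
i=9 t=9 v=5: → [9,13); WM=7
i=10 t=9 v=7: → [9,13); WM=7
i=11 t=10 v=1: → [9,14); WM=8
i=12 t=10 v=8: → [9,14); WM=8
i=13 t=11 v=3: → [9,15); WM=9
i=14 t=12 v=7: → [9,16); WM=10
i=15 t=14 v=9: → [9,18); WM=12
i=16 t=15 v=1: → [9,19); WM=13
i=17 t=16 v=4: → [9,20); WM=14
i=18 t=16 v=5: → [9,20); WM=14
i=19 t=16 v=9: → [9,20); WM=14
i=20 t=17 v=4: → [9,21); WM=15
i=21 t=17 v=9: → [9,21); WM=15
i=22 t=27 v=9: → [27,31); WM=25
i=23 t=25 v=8: → [25,31); WM=25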